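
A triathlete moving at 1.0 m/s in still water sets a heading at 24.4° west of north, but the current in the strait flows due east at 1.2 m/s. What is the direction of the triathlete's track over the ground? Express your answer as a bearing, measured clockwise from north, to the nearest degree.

Taking east as x and north as y: velocity relative to the water = (-0.413, 0.911) m/s; the water relative to ground = (1.200, 0.000) m/s.
Velocity relative to ground = (-0.413, 0.911) + (1.200, 0.000) = (0.787, 0.911) m/s.
Bearing = atan2(0.79, 0.91) = 40.83° clockwise from north.

041°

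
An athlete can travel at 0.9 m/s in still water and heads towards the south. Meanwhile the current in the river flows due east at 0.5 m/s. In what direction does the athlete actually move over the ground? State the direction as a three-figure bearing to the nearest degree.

151°

Taking east as x and north as y: velocity relative to the water = (0.000, -0.900) m/s; the water relative to ground = (0.500, 0.000) m/s.
Velocity relative to ground = (0.000, -0.900) + (0.500, 0.000) = (0.500, -0.900) m/s.
Bearing = atan2(0.50, -0.90) = 150.95° clockwise from north.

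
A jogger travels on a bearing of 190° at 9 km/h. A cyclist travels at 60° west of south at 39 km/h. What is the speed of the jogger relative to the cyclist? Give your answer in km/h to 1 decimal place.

Taking east as x and north as y: jogger velocity = (-1.563, -8.863) km/h; cyclist velocity = (-33.775, -19.500) km/h.
Velocity of jogger relative to cyclist = (-1.563, -8.863) − (-33.775, -19.500) = (32.212, 10.637) km/h.
Magnitude = |(32.212, 10.637)| = 33.923 km/h.

33.9 km/h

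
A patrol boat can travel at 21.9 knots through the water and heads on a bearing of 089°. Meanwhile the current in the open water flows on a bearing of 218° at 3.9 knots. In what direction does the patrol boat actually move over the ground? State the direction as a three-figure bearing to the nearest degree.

Taking east as x and north as y: velocity relative to the water = (21.897, 0.382) knots; the water relative to ground = (-2.401, -3.073) knots.
Velocity relative to ground = (21.897, 0.382) + (-2.401, -3.073) = (19.496, -2.691) knots.
Bearing = atan2(19.50, -2.69) = 97.86° clockwise from north.

098°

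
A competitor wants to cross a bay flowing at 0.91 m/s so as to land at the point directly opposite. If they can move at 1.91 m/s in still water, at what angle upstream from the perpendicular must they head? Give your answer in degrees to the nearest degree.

28°

To cancel the current, the upstream component of the competitor's velocity must equal the flow: 1.91 sin θ = 0.91.
sin θ = 0.91 / 1.91 = 0.4764.
θ = arcsin(0.4764) = 28.453°.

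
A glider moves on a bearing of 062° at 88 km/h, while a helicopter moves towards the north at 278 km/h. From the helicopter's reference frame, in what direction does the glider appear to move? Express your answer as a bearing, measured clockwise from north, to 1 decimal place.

161.8°

Taking east as x and north as y: glider velocity = (77.699, 41.313) km/h; helicopter velocity = (0.000, 278.000) km/h.
Velocity of glider relative to helicopter = (77.699, 41.313) − (0.000, 278.000) = (77.699, -236.687) km/h.
Bearing = atan2(77.70, -236.69) = 161.83° clockwise from north.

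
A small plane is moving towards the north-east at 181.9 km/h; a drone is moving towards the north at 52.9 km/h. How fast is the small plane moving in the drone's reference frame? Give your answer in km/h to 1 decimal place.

149.3 km/h

Taking east as x and north as y: small plane velocity = (128.623, 128.623) km/h; drone velocity = (0.000, 52.900) km/h.
Velocity of small plane relative to drone = (128.623, 128.623) − (0.000, 52.900) = (128.623, 75.723) km/h.
Magnitude = |(128.623, 75.723)| = 149.257 km/h.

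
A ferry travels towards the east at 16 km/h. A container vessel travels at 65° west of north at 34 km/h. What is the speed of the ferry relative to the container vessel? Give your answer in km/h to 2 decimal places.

Taking east as x and north as y: ferry velocity = (16.000, 0.000) km/h; container vessel velocity = (-30.814, 14.369) km/h.
Velocity of ferry relative to container vessel = (16.000, 0.000) − (-30.814, 14.369) = (46.814, -14.369) km/h.
Magnitude = |(46.814, -14.369)| = 48.970 km/h.

48.97 km/h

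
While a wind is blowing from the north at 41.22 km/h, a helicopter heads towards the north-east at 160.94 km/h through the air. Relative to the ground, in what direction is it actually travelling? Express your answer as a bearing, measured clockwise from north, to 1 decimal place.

Taking east as x and north as y: velocity relative to the air = (113.802, 113.802) km/h; the air relative to ground = (0.000, -41.220) km/h.
Velocity relative to ground = (113.802, 113.802) + (0.000, -41.220) = (113.802, 72.582) km/h.
Bearing = atan2(113.80, 72.58) = 57.47° clockwise from north.

057.5°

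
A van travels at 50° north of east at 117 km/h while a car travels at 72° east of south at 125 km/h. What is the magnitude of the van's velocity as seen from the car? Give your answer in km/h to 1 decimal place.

Taking east as x and north as y: van velocity = (75.206, 89.627) km/h; car velocity = (118.882, -38.627) km/h.
Velocity of van relative to car = (75.206, 89.627) − (118.882, -38.627) = (-43.676, 128.254) km/h.
Magnitude = |(-43.676, 128.254)| = 135.487 km/h.

135.5 km/h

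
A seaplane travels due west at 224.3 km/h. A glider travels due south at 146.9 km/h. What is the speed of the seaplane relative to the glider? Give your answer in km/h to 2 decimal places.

268.12 km/h

Taking east as x and north as y: seaplane velocity = (-224.300, 0.000) km/h; glider velocity = (0.000, -146.900) km/h.
Velocity of seaplane relative to glider = (-224.300, 0.000) − (0.000, -146.900) = (-224.300, 146.900) km/h.
Magnitude = |(-224.300, 146.900)| = 268.123 km/h.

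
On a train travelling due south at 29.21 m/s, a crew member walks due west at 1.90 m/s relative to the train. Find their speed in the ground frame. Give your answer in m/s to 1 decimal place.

Taking east as x and north as y: train velocity = (0.000, -29.210) m/s; crew member velocity relative to train = (-1.900, 0.000) m/s.
Velocity relative to ground = (0.000, -29.210) + (-1.900, 0.000) = (-1.900, -29.210) m/s.
Speed = |(-1.900, -29.210)| = 29.272 m/s.

29.3 m/s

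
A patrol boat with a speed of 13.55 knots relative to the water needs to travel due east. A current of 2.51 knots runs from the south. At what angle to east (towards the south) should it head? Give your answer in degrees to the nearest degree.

The current pushes perpendicular to the desired track; the heading must have a component into the current equal to 2.51 knots: 13.55 sin θ = 2.51.
sin θ = 0.1852, so θ = 10.675°.

11°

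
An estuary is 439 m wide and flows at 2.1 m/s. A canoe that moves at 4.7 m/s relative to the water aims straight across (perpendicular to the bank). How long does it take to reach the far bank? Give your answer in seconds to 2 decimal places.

93.40 s

The component of the canoe's velocity perpendicular to the bank is 4.7 m/s.
The current is parallel to the bank, so it does not affect the crossing time.
Time = 439 / 4.700 = 93.404 s.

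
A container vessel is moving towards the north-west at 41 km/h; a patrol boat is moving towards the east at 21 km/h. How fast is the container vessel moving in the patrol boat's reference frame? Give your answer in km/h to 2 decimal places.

57.79 km/h

Taking east as x and north as y: container vessel velocity = (-28.991, 28.991) km/h; patrol boat velocity = (21.000, 0.000) km/h.
Velocity of container vessel relative to patrol boat = (-28.991, 28.991) − (21.000, 0.000) = (-49.991, 28.991) km/h.
Magnitude = |(-49.991, 28.991)| = 57.790 km/h.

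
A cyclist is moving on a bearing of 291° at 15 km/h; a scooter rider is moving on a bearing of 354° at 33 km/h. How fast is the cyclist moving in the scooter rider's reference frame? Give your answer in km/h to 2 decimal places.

Taking east as x and north as y: cyclist velocity = (-14.004, 5.376) km/h; scooter rider velocity = (-3.449, 32.819) km/h.
Velocity of cyclist relative to scooter rider = (-14.004, 5.376) − (-3.449, 32.819) = (-10.554, -27.444) km/h.
Magnitude = |(-10.554, -27.444)| = 29.403 km/h.

29.40 km/h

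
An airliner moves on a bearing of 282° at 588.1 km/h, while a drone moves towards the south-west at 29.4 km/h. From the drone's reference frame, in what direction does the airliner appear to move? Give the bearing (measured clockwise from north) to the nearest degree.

Taking east as x and north as y: airliner velocity = (-575.249, 122.273) km/h; drone velocity = (-20.789, -20.789) km/h.
Velocity of airliner relative to drone = (-575.249, 122.273) − (-20.789, -20.789) = (-554.460, 143.062) km/h.
Bearing = atan2(-554.46, 143.06) = 284.47° clockwise from north.

284°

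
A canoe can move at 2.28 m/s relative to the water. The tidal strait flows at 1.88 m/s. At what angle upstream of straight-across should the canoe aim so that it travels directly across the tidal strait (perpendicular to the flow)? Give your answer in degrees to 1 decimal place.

To cancel the current, the upstream component of the canoe's velocity must equal the flow: 2.28 sin θ = 1.88.
sin θ = 1.88 / 2.28 = 0.8246.
θ = arcsin(0.8246) = 55.544°.

55.5°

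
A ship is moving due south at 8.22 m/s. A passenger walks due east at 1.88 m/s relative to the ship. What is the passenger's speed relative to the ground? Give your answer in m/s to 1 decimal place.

8.4 m/s

Taking east as x and north as y: ship velocity = (0.000, -8.220) m/s; passenger velocity relative to ship = (1.880, 0.000) m/s.
Velocity relative to ground = (0.000, -8.220) + (1.880, 0.000) = (1.880, -8.220) m/s.
Speed = |(1.880, -8.220)| = 8.432 m/s.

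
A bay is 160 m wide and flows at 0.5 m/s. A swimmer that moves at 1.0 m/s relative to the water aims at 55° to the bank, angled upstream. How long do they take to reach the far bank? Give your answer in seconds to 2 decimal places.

195.32 s

The component of the swimmer's velocity perpendicular to the bank is 1.0 × sin 55° = 0.819 m/s.
The flow acts along the bank and has no component across it.
Time = 160 / 0.819 = 195.324 s.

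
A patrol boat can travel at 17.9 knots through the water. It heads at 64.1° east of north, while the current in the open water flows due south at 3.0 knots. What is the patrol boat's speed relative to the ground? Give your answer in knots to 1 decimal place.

Taking east as x and north as y: velocity relative to the water = (16.102, 7.819) knots; the water relative to ground = (0.000, -3.000) knots.
Velocity relative to ground = (16.102, 7.819) + (0.000, -3.000) = (16.102, 4.819) knots.
Speed = |(16.102, 4.819)| = 16.808 knots.

16.8 knots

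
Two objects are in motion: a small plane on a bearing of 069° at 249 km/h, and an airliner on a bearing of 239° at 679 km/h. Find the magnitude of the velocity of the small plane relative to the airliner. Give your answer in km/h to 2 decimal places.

Taking east as x and north as y: small plane velocity = (232.462, 89.234) km/h; airliner velocity = (-582.017, -349.711) km/h.
Velocity of small plane relative to airliner = (232.462, 89.234) − (-582.017, -349.711) = (814.478, 438.944) km/h.
Magnitude = |(814.478, 438.944)| = 925.228 km/h.

925.23 km/h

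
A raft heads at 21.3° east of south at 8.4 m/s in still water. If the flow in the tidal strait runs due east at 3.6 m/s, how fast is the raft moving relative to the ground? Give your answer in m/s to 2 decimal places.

10.27 m/s

Taking east as x and north as y: velocity relative to the water = (3.051, -7.826) m/s; the water relative to ground = (3.600, 0.000) m/s.
Velocity relative to ground = (3.051, -7.826) + (3.600, 0.000) = (6.651, -7.826) m/s.
Speed = |(6.651, -7.826)| = 10.271 m/s.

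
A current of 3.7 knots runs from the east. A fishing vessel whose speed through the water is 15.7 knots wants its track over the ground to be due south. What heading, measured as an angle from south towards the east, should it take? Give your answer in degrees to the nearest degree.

14°

The current pushes perpendicular to the desired track; the heading must have a component into the current equal to 3.7 knots: 15.7 sin θ = 3.7.
sin θ = 0.2357, so θ = 13.631°.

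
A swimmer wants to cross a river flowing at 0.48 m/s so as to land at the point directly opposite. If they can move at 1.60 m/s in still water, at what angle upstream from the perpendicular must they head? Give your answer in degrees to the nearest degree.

17°

To cancel the current, the upstream component of the swimmer's velocity must equal the flow: 1.60 sin θ = 0.48.
sin θ = 0.48 / 1.60 = 0.3000.
θ = arcsin(0.3000) = 17.458°.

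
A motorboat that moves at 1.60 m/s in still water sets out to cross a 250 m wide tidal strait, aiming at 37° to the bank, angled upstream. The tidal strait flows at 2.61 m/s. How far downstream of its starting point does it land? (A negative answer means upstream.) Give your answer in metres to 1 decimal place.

Perpendicular speed = 0.963 m/s; crossing time = 250 / 0.963 = 259.631 s.
Net downstream speed = 1.332 m/s.
Drift = 1.332 × 259.631 = 345.876 m (downstream).

345.9 m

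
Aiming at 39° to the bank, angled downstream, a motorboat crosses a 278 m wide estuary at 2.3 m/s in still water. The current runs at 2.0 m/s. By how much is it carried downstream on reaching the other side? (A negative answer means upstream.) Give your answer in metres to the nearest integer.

Perpendicular speed = 1.447 m/s; crossing time = 278 / 1.447 = 192.064 s.
Net downstream speed = 3.787 m/s.
Drift = 3.787 × 192.064 = 727.429 m (downstream).

727 m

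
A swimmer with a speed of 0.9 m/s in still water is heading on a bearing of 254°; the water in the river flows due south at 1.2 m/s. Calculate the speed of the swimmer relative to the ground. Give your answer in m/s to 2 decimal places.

1.69 m/s

Taking east as x and north as y: velocity relative to the water = (-0.865, -0.248) m/s; the water relative to ground = (0.000, -1.200) m/s.
Velocity relative to ground = (-0.865, -0.248) + (0.000, -1.200) = (-0.865, -1.448) m/s.
Speed = |(-0.865, -1.448)| = 1.687 m/s.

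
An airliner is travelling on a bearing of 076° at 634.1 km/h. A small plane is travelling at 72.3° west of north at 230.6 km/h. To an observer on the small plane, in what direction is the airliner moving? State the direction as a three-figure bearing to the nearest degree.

084°

Taking east as x and north as y: airliner velocity = (615.265, 153.403) km/h; small plane velocity = (-219.684, 70.110) km/h.
Velocity of airliner relative to small plane = (615.265, 153.403) − (-219.684, 70.110) = (834.948, 83.293) km/h.
Bearing = atan2(834.95, 83.29) = 84.30° clockwise from north.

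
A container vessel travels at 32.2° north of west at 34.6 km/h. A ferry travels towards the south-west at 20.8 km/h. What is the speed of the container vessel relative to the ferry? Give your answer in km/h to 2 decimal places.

36.21 km/h

Taking east as x and north as y: container vessel velocity = (-29.278, 18.438) km/h; ferry velocity = (-14.708, -14.708) km/h.
Velocity of container vessel relative to ferry = (-29.278, 18.438) − (-14.708, -14.708) = (-14.570, 33.145) km/h.
Magnitude = |(-14.570, 33.145)| = 36.207 km/h.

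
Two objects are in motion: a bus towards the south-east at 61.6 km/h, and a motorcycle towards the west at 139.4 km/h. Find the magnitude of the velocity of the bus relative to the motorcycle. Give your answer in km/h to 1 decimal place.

188.1 km/h

Taking east as x and north as y: bus velocity = (43.558, -43.558) km/h; motorcycle velocity = (-139.400, 0.000) km/h.
Velocity of bus relative to motorcycle = (43.558, -43.558) − (-139.400, 0.000) = (182.958, -43.558) km/h.
Magnitude = |(182.958, -43.558)| = 188.071 km/h.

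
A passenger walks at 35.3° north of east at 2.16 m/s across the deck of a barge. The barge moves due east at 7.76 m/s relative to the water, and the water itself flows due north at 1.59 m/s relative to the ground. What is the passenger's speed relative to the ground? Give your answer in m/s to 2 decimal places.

In east/north components (m/s): passenger relative to barge = (1.763, 1.248); barge relative to water = (7.760, 0.000); water relative to ground = (0.000, 1.590).
Sum = (9.523, 2.838) m/s.
Speed = |(9.523, 2.838)| = 9.937 m/s.

9.94 m/s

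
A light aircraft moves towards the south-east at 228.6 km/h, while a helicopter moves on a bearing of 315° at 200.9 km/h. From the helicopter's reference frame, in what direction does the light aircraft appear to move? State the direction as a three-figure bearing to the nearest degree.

Taking east as x and north as y: light aircraft velocity = (161.645, -161.645) km/h; helicopter velocity = (-142.058, 142.058) km/h.
Velocity of light aircraft relative to helicopter = (161.645, -161.645) − (-142.058, 142.058) = (303.702, -303.702) km/h.
Bearing = atan2(303.70, -303.70) = 135.00° clockwise from north.

135°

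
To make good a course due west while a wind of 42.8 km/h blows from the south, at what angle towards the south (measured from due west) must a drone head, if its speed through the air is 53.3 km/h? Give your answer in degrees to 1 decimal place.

The wind pushes perpendicular to the desired track; the heading must have a component into the wind equal to 42.8 km/h: 53.3 sin θ = 42.8.
sin θ = 0.8030, so θ = 53.418°.

53.4°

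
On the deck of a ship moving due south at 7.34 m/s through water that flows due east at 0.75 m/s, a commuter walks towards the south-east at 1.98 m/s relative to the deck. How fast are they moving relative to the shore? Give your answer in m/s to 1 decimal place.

9.0 m/s

In east/north components (m/s): commuter relative to ship = (1.400, -1.400); ship relative to water = (0.000, -7.340); water relative to ground = (0.750, 0.000).
Sum = (2.150, -8.740) m/s.
Speed = |(2.150, -8.740)| = 9.001 m/s.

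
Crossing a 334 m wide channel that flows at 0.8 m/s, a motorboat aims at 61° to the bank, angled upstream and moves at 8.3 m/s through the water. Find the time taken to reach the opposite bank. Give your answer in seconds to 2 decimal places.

46.01 s

The component of the motorboat's velocity perpendicular to the bank is 8.3 × sin 61° = 7.259 m/s.
The current is parallel to the bank, so it does not affect the crossing time.
Time = 334 / 7.259 = 46.010 s.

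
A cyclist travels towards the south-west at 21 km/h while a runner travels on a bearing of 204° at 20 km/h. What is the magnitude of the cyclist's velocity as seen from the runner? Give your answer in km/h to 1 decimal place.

7.5 km/h

Taking east as x and north as y: cyclist velocity = (-14.849, -14.849) km/h; runner velocity = (-8.135, -18.271) km/h.
Velocity of cyclist relative to runner = (-14.849, -14.849) − (-8.135, -18.271) = (-6.715, 3.422) km/h.
Magnitude = |(-6.715, 3.422)| = 7.536 km/h.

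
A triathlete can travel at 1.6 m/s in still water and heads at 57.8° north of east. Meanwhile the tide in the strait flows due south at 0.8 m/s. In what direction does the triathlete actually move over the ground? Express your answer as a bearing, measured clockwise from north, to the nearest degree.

Taking east as x and north as y: velocity relative to the water = (0.853, 1.354) m/s; the water relative to ground = (0.000, -0.800) m/s.
Velocity relative to ground = (0.853, 1.354) + (0.000, -0.800) = (0.853, 0.554) m/s.
Bearing = atan2(0.85, 0.55) = 56.99° clockwise from north.

057°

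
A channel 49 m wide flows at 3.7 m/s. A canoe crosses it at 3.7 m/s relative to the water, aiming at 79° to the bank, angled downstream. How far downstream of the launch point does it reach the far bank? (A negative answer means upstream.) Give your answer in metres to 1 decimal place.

Perpendicular speed = 3.632 m/s; crossing time = 49 / 3.632 = 13.491 s.
Net downstream speed = 4.406 m/s.
Drift = 4.406 × 13.491 = 59.442 m (downstream).

59.4 m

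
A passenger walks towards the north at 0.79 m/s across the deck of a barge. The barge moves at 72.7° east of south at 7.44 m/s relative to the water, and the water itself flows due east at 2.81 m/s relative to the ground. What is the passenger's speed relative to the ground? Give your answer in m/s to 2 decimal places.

In east/north components (m/s): passenger relative to barge = (0.000, 0.790); barge relative to water = (7.103, -2.212); water relative to ground = (2.810, 0.000).
Sum = (9.913, -1.422) m/s.
Speed = |(9.913, -1.422)| = 10.015 m/s.

10.01 m/s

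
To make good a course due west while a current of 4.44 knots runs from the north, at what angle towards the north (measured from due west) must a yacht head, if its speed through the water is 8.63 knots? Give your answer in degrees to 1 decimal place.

31.0°

The current pushes perpendicular to the desired track; the heading must have a component into the current equal to 4.44 knots: 8.63 sin θ = 4.44.
sin θ = 0.5145, so θ = 30.963°.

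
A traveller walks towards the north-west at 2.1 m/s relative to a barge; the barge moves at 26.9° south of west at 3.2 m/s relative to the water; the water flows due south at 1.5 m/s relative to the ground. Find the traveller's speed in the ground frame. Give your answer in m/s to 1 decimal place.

In east/north components (m/s): traveller relative to barge = (-1.485, 1.485); barge relative to water = (-2.854, -1.448); water relative to ground = (0.000, -1.500).
Sum = (-4.339, -1.463) m/s.
Speed = |(-4.339, -1.463)| = 4.579 m/s.

4.6 m/s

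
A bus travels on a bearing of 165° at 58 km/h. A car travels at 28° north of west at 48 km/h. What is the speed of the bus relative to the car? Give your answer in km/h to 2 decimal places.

Taking east as x and north as y: bus velocity = (15.012, -56.024) km/h; car velocity = (-42.381, 22.535) km/h.
Velocity of bus relative to car = (15.012, -56.024) − (-42.381, 22.535) = (57.393, -78.558) km/h.
Magnitude = |(57.393, -78.558)| = 97.290 km/h.

97.29 km/h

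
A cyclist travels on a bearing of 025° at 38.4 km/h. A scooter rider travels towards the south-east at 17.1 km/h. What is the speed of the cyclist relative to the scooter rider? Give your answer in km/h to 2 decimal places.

Taking east as x and north as y: cyclist velocity = (16.229, 34.802) km/h; scooter rider velocity = (12.092, -12.092) km/h.
Velocity of cyclist relative to scooter rider = (16.229, 34.802) − (12.092, -12.092) = (4.137, 46.894) km/h.
Magnitude = |(4.137, 46.894)| = 47.076 km/h.

47.08 km/h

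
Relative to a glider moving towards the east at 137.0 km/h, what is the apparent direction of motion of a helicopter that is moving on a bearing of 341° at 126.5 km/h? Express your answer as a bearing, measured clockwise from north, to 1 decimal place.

303.9°

Taking east as x and north as y: helicopter velocity = (-41.184, 119.608) km/h; glider velocity = (137.000, 0.000) km/h.
Velocity of helicopter relative to glider = (-41.184, 119.608) − (137.000, 0.000) = (-178.184, 119.608) km/h.
Bearing = atan2(-178.18, 119.61) = 303.87° clockwise from north.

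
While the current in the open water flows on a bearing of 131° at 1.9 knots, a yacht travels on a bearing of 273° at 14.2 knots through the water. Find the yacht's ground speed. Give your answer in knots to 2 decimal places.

12.76 knots

Taking east as x and north as y: velocity relative to the water = (-14.181, 0.743) knots; the water relative to ground = (1.434, -1.247) knots.
Velocity relative to ground = (-14.181, 0.743) + (1.434, -1.247) = (-12.747, -0.503) knots.
Speed = |(-12.747, -0.503)| = 12.757 knots.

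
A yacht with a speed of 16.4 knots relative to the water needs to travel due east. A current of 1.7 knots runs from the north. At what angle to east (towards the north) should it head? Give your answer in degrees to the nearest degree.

The current pushes perpendicular to the desired track; the heading must have a component into the current equal to 1.7 knots: 16.4 sin θ = 1.7.
sin θ = 0.1037, so θ = 5.950°.

6°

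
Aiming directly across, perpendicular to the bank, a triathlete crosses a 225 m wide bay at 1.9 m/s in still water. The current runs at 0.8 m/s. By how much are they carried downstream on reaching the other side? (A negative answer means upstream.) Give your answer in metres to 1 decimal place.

94.7 m

Perpendicular speed = 1.900 m/s; crossing time = 225 / 1.900 = 118.421 s.
Net downstream speed = 0.800 m/s.
Drift = 0.800 × 118.421 = 94.737 m (downstream).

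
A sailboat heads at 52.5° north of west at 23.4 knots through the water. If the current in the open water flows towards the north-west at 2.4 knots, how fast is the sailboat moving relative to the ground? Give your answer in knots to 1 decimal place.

25.8 knots

Taking east as x and north as y: velocity relative to the water = (-14.245, 18.564) knots; the water relative to ground = (-1.697, 1.697) knots.
Velocity relative to ground = (-14.245, 18.564) + (-1.697, 1.697) = (-15.942, 20.262) knots.
Speed = |(-15.942, 20.262)| = 25.781 knots.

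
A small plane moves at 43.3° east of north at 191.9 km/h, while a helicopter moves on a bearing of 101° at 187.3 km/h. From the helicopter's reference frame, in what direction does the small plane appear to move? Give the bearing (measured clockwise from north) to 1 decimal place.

343.4°

Taking east as x and north as y: small plane velocity = (131.609, 139.660) km/h; helicopter velocity = (183.859, -35.739) km/h.
Velocity of small plane relative to helicopter = (131.609, 139.660) − (183.859, -35.739) = (-52.250, 175.398) km/h.
Bearing = atan2(-52.25, 175.40) = 343.41° clockwise from north.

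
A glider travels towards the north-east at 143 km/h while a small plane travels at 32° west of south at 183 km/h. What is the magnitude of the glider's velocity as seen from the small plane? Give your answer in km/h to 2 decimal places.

323.94 km/h

Taking east as x and north as y: glider velocity = (101.116, 101.116) km/h; small plane velocity = (-96.975, -155.193) km/h.
Velocity of glider relative to small plane = (101.116, 101.116) − (-96.975, -155.193) = (198.091, 256.309) km/h.
Magnitude = |(198.091, 256.309)| = 323.936 km/h.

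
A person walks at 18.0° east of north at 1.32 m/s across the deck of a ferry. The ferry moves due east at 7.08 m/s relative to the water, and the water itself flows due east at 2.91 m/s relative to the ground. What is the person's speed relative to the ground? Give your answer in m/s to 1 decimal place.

In east/north components (m/s): person relative to ferry = (0.408, 1.255); ferry relative to water = (7.080, 0.000); water relative to ground = (2.910, 0.000).
Sum = (10.398, 1.255) m/s.
Speed = |(10.398, 1.255)| = 10.473 m/s.

10.5 m/s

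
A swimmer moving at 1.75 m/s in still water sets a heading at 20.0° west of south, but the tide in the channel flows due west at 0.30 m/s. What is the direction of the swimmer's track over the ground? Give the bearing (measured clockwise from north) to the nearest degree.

209°

Taking east as x and north as y: velocity relative to the water = (-0.599, -1.644) m/s; the water relative to ground = (-0.300, 0.000) m/s.
Velocity relative to ground = (-0.599, -1.644) + (-0.300, 0.000) = (-0.899, -1.644) m/s.
Bearing = atan2(-0.90, -1.64) = 208.65° clockwise from north.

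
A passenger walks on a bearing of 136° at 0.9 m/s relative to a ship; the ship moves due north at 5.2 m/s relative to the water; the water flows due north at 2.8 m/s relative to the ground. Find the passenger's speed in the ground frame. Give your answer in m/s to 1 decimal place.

In east/north components (m/s): passenger relative to ship = (0.625, -0.647); ship relative to water = (0.000, 5.200); water relative to ground = (0.000, 2.800).
Sum = (0.625, 7.353) m/s.
Speed = |(0.625, 7.353)| = 7.379 m/s.

7.4 m/s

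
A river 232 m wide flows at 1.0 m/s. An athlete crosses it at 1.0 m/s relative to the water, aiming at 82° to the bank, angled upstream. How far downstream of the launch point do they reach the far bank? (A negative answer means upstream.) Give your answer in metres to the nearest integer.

Perpendicular speed = 0.990 m/s; crossing time = 232 / 0.990 = 234.280 s.
Net downstream speed = 0.861 m/s.
Drift = 0.861 × 234.280 = 201.675 m (downstream).

202 m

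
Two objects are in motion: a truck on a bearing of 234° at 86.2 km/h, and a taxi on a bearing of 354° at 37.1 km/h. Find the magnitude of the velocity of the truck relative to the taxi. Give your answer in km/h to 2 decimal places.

Taking east as x and north as y: truck velocity = (-69.737, -50.667) km/h; taxi velocity = (-3.878, 36.897) km/h.
Velocity of truck relative to taxi = (-69.737, -50.667) − (-3.878, 36.897) = (-65.859, -87.564) km/h.
Magnitude = |(-65.859, -87.564)| = 109.567 km/h.

109.57 km/h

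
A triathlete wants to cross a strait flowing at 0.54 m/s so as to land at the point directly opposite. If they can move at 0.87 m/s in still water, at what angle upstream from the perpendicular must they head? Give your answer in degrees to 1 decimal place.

To cancel the current, the upstream component of the triathlete's velocity must equal the flow: 0.87 sin θ = 0.54.
sin θ = 0.54 / 0.87 = 0.6207.
θ = arcsin(0.6207) = 38.367°.

38.4°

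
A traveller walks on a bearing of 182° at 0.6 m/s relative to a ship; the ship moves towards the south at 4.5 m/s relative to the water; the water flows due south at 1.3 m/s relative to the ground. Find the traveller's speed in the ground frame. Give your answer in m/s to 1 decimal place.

In east/north components (m/s): traveller relative to ship = (-0.021, -0.600); ship relative to water = (0.000, -4.500); water relative to ground = (0.000, -1.300).
Sum = (-0.021, -6.400) m/s.
Speed = |(-0.021, -6.400)| = 6.400 m/s.

6.4 m/s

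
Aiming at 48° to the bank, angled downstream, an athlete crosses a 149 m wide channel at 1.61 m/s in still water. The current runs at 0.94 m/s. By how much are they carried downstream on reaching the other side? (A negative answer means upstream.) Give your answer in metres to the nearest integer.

251 m

Perpendicular speed = 1.196 m/s; crossing time = 149 / 1.196 = 124.534 s.
Net downstream speed = 2.017 m/s.
Drift = 2.017 × 124.534 = 251.222 m (downstream).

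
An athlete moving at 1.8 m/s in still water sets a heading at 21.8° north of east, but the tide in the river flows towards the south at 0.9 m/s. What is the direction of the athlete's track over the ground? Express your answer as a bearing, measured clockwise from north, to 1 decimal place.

Taking east as x and north as y: velocity relative to the water = (1.671, 0.668) m/s; the water relative to ground = (0.000, -0.900) m/s.
Velocity relative to ground = (1.671, 0.668) + (0.000, -0.900) = (1.671, -0.232) m/s.
Bearing = atan2(1.67, -0.23) = 97.89° clockwise from north.

097.9°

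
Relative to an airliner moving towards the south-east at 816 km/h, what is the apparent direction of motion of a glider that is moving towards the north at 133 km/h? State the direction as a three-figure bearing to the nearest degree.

Taking east as x and north as y: glider velocity = (0.000, 133.000) km/h; airliner velocity = (576.999, -576.999) km/h.
Velocity of glider relative to airliner = (0.000, 133.000) − (576.999, -576.999) = (-576.999, 709.999) km/h.
Bearing = atan2(-577.00, 710.00) = 320.90° clockwise from north.

321°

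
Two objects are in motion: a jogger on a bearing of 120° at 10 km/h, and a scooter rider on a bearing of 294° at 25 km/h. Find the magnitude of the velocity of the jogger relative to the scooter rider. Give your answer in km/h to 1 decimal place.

35.0 km/h

Taking east as x and north as y: jogger velocity = (8.660, -5.000) km/h; scooter rider velocity = (-22.839, 10.168) km/h.
Velocity of jogger relative to scooter rider = (8.660, -5.000) − (-22.839, 10.168) = (31.499, -15.168) km/h.
Magnitude = |(31.499, -15.168)| = 34.961 km/h.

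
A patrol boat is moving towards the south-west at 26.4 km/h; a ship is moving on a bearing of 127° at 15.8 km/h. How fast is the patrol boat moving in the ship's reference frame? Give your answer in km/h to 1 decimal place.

Taking east as x and north as y: patrol boat velocity = (-18.668, -18.668) km/h; ship velocity = (12.618, -9.509) km/h.
Velocity of patrol boat relative to ship = (-18.668, -18.668) − (12.618, -9.509) = (-31.286, -9.159) km/h.
Magnitude = |(-31.286, -9.159)| = 32.599 km/h.

32.6 km/h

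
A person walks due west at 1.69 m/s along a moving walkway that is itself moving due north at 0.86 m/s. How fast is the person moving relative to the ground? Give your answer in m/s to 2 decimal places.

Taking east as x and north as y: moving walkway velocity = (0.000, 0.860) m/s; person velocity relative to moving walkway = (-1.690, 0.000) m/s.
Velocity relative to ground = (0.000, 0.860) + (-1.690, 0.000) = (-1.690, 0.860) m/s.
Speed = |(-1.690, 0.860)| = 1.896 m/s.

1.90 m/s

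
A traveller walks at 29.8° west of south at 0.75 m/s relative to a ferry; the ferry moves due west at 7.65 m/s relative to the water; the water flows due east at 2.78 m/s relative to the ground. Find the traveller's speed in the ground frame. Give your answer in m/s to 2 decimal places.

In east/north components (m/s): traveller relative to ferry = (-0.373, -0.651); ferry relative to water = (-7.650, 0.000); water relative to ground = (2.780, 0.000).
Sum = (-5.243, -0.651) m/s.
Speed = |(-5.243, -0.651)| = 5.283 m/s.

5.28 m/s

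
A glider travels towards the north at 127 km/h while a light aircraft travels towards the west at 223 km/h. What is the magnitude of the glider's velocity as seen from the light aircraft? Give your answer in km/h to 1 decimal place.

Taking east as x and north as y: glider velocity = (0.000, 127.000) km/h; light aircraft velocity = (-223.000, 0.000) km/h.
Velocity of glider relative to light aircraft = (0.000, 127.000) − (-223.000, 0.000) = (223.000, 127.000) km/h.
Magnitude = |(223.000, 127.000)| = 256.628 km/h.

256.6 km/h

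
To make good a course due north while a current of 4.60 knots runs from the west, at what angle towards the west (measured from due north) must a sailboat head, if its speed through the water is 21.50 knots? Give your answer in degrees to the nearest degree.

The current pushes perpendicular to the desired track; the heading must have a component into the current equal to 4.60 knots: 21.50 sin θ = 4.60.
sin θ = 0.2140, so θ = 12.354°.

12°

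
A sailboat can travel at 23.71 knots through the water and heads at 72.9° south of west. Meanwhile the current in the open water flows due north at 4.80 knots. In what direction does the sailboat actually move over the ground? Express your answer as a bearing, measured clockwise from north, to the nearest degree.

Taking east as x and north as y: velocity relative to the water = (-6.972, -22.662) knots; the water relative to ground = (0.000, 4.800) knots.
Velocity relative to ground = (-6.972, -22.662) + (0.000, 4.800) = (-6.972, -17.862) knots.
Bearing = atan2(-6.97, -17.86) = 201.32° clockwise from north.

201°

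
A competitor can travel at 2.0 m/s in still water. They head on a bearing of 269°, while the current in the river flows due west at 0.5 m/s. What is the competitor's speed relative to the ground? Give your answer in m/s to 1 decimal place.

Taking east as x and north as y: velocity relative to the water = (-2.000, -0.035) m/s; the water relative to ground = (-0.500, 0.000) m/s.
Velocity relative to ground = (-2.000, -0.035) + (-0.500, 0.000) = (-2.500, -0.035) m/s.
Speed = |(-2.500, -0.035)| = 2.500 m/s.

2.5 m/s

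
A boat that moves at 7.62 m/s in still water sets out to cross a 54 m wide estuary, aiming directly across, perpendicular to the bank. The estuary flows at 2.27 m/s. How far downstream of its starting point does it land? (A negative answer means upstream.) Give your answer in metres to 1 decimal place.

16.1 m

Perpendicular speed = 7.620 m/s; crossing time = 54 / 7.620 = 7.087 s.
Net downstream speed = 2.270 m/s.
Drift = 2.270 × 7.087 = 16.087 m (downstream).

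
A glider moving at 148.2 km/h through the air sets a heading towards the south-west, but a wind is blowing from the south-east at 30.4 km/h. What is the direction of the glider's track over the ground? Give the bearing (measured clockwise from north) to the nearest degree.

Taking east as x and north as y: velocity relative to the air = (-104.793, -104.793) km/h; the air relative to ground = (-21.496, 21.496) km/h.
Velocity relative to ground = (-104.793, -104.793) + (-21.496, 21.496) = (-126.289, -83.297) km/h.
Bearing = atan2(-126.29, -83.30) = 236.59° clockwise from north.

237°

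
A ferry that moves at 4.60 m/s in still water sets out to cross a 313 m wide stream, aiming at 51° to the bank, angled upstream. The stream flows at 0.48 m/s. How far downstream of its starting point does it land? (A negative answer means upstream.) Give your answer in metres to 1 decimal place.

Perpendicular speed = 3.575 m/s; crossing time = 313 / 3.575 = 87.556 s.
Net downstream speed = -2.415 m/s.
Drift = -2.415 × 87.556 = -211.436 m (upstream).

-211.4 m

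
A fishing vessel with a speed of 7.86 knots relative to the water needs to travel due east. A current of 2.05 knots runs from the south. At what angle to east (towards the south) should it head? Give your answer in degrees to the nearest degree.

15°

The current pushes perpendicular to the desired track; the heading must have a component into the current equal to 2.05 knots: 7.86 sin θ = 2.05.
sin θ = 0.2608, so θ = 15.118°.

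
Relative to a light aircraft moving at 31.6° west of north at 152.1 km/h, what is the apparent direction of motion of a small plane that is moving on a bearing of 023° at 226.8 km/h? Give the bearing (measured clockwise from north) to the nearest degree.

065°

Taking east as x and north as y: small plane velocity = (88.618, 208.771) km/h; light aircraft velocity = (-79.698, 129.548) km/h.
Velocity of small plane relative to light aircraft = (88.618, 208.771) − (-79.698, 129.548) = (168.316, 79.223) km/h.
Bearing = atan2(168.32, 79.22) = 64.79° clockwise from north.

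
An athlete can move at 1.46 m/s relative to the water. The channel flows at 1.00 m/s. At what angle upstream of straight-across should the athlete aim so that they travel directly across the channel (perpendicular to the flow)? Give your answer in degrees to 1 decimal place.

To cancel the current, the upstream component of the athlete's velocity must equal the flow: 1.46 sin θ = 1.00.
sin θ = 1.00 / 1.46 = 0.6849.
θ = arcsin(0.6849) = 43.230°.

43.2°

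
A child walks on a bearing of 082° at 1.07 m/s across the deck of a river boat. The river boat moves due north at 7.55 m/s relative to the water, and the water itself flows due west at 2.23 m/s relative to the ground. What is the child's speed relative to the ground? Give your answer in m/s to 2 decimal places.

7.79 m/s

In east/north components (m/s): child relative to river boat = (1.060, 0.149); river boat relative to water = (0.000, 7.550); water relative to ground = (-2.230, 0.000).
Sum = (-1.170, 7.699) m/s.
Speed = |(-1.170, 7.699)| = 7.787 m/s.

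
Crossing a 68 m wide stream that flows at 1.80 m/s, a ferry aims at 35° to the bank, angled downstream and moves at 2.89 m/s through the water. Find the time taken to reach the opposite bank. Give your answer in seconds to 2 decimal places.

The component of the ferry's velocity perpendicular to the bank is 2.89 × sin 35° = 1.658 m/s.
The flow acts along the bank and has no component across it.
Time = 68 / 1.658 = 41.022 s.

41.02 s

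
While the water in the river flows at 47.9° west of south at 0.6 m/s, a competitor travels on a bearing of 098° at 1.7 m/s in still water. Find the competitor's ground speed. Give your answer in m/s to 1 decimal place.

Taking east as x and north as y: velocity relative to the water = (1.683, -0.237) m/s; the water relative to ground = (-0.445, -0.402) m/s.
Velocity relative to ground = (1.683, -0.237) + (-0.445, -0.402) = (1.238, -0.639) m/s.
Speed = |(1.238, -0.639)| = 1.393 m/s.

1.4 m/s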